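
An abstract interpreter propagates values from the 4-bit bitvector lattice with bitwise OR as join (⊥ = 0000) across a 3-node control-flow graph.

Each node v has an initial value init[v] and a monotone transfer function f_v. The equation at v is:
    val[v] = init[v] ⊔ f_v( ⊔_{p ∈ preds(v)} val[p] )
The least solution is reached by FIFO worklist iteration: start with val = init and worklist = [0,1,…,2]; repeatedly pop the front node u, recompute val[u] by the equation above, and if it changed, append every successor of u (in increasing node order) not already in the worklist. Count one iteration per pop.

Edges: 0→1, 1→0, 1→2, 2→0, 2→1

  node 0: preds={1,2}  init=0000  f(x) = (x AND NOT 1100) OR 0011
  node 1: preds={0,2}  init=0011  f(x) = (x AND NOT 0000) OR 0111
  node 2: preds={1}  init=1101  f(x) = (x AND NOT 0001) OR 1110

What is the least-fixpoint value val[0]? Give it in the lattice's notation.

0011

Iteration log — 5 steps:
  step 1. node 0  ⊔preds=1111  new=0011  old=0000  +wl: 
  step 2. node 1  ⊔preds=1111  new=1111  old=0011  +wl: 0
  step 3. node 2  ⊔preds=1111  new=1111  old=1101  +wl: 1
  step 4. node 0  ⊔preds=1111  new=0011  stable
  step 5. node 1  ⊔preds=1111  new=1111  stable

Least fixpoint reached:
  node 0: 0011
  node 1: 1111
  node 2: 1111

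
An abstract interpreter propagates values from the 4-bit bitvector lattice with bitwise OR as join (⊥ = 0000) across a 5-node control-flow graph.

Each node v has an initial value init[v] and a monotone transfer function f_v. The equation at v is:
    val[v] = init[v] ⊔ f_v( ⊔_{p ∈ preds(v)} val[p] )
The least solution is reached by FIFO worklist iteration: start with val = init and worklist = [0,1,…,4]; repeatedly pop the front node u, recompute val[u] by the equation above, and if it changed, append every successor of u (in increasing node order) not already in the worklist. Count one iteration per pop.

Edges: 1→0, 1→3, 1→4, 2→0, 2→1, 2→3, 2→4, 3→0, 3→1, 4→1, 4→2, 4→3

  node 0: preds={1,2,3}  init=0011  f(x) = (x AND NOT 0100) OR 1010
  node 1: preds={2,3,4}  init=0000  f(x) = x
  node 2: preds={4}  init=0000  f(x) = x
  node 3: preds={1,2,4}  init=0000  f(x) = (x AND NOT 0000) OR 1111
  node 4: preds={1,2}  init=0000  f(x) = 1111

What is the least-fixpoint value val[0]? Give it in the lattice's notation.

Iteration log — 12 steps:
  step 1. node 0  ⊔preds=0000  new=1011  old=0011  +wl: 
  step 2. node 1  ⊔preds=0000  new=0000  stable
  step 3. node 2  ⊔preds=0000  new=0000  stable
  step 4. node 3  ⊔preds=0000  new=1111  old=0000  +wl: 0,1
  step 5. node 4  ⊔preds=0000  new=1111  old=0000  +wl: 2,3
  step 6. node 0  ⊔preds=1111  new=1011  stable
  step 7. node 1  ⊔preds=1111  new=1111  old=0000  +wl: 0,4
  step 8. node 2  ⊔preds=1111  new=1111  old=0000  +wl: 1
  step 9. node 3  ⊔preds=1111  new=1111  stable
  step 10. node 0  ⊔preds=1111  new=1011  stable
  step 11. node 4  ⊔preds=1111  new=1111  stable
  step 12. node 1  ⊔preds=1111  new=1111  stable

Least fixpoint reached:
  node 0: 1011
  node 1: 1111
  node 2: 1111
  node 3: 1111
  node 4: 1111

1011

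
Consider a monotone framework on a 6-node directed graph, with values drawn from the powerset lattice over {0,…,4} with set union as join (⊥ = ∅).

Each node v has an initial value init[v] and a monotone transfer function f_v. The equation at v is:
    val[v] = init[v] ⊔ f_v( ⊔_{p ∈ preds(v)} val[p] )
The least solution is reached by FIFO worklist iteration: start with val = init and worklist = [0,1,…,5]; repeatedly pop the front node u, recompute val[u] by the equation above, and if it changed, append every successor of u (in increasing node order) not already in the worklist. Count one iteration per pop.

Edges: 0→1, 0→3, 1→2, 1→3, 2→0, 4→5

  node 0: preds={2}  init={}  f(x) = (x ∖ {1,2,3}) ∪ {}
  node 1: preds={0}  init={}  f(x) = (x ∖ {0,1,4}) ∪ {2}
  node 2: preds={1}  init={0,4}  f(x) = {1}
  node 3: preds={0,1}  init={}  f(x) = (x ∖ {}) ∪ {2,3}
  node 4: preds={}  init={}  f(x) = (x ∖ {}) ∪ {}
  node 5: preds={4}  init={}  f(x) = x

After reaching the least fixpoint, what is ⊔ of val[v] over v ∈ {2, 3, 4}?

{0,1,2,3,4}

Iteration log — 7 steps:
  step 1. node 0  ⊔preds={0,4}  new={0,4}  old={}  +wl: 
  step 2. node 1  ⊔preds={0,4}  new={2}  old={}  +wl: 
  step 3. node 2  ⊔preds={2}  new={0,1,4}  old={0,4}  +wl: 0
  step 4. node 3  ⊔preds={0,2,4}  new={0,2,3,4}  old={}  +wl: 
  step 5. node 4  ⊔preds={}  new={}  stable
  step 6. node 5  ⊔preds={}  new={}  stable
  step 7. node 0  ⊔preds={0,1,4}  new={0,4}  stable

Least fixpoint reached:
  node 0: {0,4}
  node 1: {2}
  node 2: {0,1,4}
  node 3: {0,2,3,4}
  node 4: {}
  node 5: {}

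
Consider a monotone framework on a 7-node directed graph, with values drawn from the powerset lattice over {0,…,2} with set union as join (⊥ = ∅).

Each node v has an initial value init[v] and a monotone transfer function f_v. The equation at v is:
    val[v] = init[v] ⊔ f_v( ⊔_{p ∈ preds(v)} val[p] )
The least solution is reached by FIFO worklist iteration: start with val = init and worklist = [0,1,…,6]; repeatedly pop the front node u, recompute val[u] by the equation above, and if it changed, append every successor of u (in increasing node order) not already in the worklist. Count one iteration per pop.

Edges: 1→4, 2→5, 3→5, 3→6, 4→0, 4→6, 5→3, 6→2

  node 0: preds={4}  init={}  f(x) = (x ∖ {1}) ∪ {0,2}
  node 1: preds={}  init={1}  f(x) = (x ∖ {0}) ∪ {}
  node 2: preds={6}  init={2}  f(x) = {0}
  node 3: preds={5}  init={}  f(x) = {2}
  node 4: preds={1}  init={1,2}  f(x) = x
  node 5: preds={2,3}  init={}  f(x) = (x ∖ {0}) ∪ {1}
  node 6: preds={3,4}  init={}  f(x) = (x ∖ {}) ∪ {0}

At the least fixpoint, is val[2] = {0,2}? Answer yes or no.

Trace (9 dequeues):
  [1] u=0 | in {1,2} | out {0,2} | prev {} | push {}
  [2] u=1 | in {} | out {1} | ==
  [3] u=2 | in {} | out {0,2} | prev {2} | push {}
  [4] u=3 | in {} | out {2} | prev {} | push {}
  [5] u=4 | in {1} | out {1,2} | ==
  [6] u=5 | in {0,2} | out {1,2} | prev {} | push {3}
  [7] u=6 | in {1,2} | out {0,1,2} | prev {} | push {2}
  [8] u=3 | in {1,2} | out {2} | ==
  [9] u=2 | in {0,1,2} | out {0,2} | ==

Converged values:
  [0] {0,2}
  [1] {1}
  [2] {0,2}
  [3] {2}
  [4] {1,2}
  [5] {1,2}
  [6] {0,1,2}

yes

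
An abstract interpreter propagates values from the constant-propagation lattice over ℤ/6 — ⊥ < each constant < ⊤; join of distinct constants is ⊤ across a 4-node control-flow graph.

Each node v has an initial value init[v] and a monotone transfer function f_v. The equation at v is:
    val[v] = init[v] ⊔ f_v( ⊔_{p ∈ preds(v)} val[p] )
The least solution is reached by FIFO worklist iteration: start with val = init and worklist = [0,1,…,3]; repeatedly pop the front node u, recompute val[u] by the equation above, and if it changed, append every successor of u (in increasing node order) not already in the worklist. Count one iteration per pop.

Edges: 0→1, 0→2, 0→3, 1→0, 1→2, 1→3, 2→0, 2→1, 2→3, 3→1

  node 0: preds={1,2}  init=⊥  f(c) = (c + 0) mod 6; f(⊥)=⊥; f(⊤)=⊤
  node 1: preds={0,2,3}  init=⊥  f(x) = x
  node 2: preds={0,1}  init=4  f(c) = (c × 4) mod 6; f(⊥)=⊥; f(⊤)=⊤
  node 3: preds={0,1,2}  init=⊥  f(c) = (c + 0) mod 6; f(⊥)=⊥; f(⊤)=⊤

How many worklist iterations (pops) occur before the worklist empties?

6

Iteration log — 6 steps:
  step 1. node 0  ⊔preds=4  new=4  old=⊥  +wl: 
  step 2. node 1  ⊔preds=4  new=4  old=⊥  +wl: 0
  step 3. node 2  ⊔preds=4  new=4  stable
  step 4. node 3  ⊔preds=4  new=4  old=⊥  +wl: 1
  step 5. node 0  ⊔preds=4  new=4  stable
  step 6. node 1  ⊔preds=4  new=4  stable

Least fixpoint reached:
  node 0: 4
  node 1: 4
  node 2: 4
  node 3: 4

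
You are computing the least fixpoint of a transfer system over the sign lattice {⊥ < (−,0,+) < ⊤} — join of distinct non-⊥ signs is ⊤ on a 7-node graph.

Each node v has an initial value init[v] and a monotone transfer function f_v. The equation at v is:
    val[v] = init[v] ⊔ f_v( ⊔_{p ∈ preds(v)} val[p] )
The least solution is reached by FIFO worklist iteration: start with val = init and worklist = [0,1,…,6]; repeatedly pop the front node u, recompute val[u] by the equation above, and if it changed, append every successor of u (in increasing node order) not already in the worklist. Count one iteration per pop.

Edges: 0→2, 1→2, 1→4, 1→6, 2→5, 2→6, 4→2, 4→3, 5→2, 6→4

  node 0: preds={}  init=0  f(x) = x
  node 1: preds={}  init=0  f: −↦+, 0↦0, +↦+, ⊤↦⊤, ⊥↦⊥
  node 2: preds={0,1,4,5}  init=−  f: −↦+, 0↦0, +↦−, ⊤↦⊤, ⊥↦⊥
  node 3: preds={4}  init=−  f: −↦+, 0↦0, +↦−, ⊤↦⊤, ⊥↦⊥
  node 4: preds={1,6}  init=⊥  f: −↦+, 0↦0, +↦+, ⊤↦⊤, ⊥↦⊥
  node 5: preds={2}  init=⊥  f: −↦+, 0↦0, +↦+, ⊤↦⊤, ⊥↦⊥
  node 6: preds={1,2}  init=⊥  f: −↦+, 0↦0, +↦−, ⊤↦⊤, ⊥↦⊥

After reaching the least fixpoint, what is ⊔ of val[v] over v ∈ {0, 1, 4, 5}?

⊤

Worklist (12 pops):
  #1 pop 0: in=⊥ → 0 (no change)
  #2 pop 1: in=⊥ → 0 (no change)
  #3 pop 2: in=0 → ⊤ (was −); enqueue []
  #4 pop 3: in=⊥ → − (no change)
  #5 pop 4: in=0 → 0 (was ⊥); enqueue [2,3]
  #6 pop 5: in=⊤ → ⊤ (was ⊥); enqueue []
  #7 pop 6: in=⊤ → ⊤ (was ⊥); enqueue [4]
  #8 pop 2: in=⊤ → ⊤ (no change)
  #9 pop 3: in=0 → ⊤ (was −); enqueue []
  #10 pop 4: in=⊤ → ⊤ (was 0); enqueue [2,3]
  #11 pop 2: in=⊤ → ⊤ (no change)
  #12 pop 3: in=⊤ → ⊤ (no change)

Fixpoint:
  val[0] = 0
  val[1] = 0
  val[2] = ⊤
  val[3] = ⊤
  val[4] = ⊤
  val[5] = ⊤
  val[6] = ⊤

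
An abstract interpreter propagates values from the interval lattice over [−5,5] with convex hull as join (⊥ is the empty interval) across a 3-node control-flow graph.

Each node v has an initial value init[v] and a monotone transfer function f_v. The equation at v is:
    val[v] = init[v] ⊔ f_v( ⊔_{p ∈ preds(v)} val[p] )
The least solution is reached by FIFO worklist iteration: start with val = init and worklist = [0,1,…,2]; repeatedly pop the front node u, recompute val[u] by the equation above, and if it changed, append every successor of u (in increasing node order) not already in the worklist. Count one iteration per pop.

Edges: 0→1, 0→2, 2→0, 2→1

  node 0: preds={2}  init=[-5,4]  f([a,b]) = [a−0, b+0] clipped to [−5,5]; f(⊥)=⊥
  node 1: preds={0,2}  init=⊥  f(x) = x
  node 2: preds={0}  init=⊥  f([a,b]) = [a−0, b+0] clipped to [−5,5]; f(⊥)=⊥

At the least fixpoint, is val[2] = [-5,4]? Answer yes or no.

Iteration log — 5 steps:
  step 1. node 0  ⊔preds=⊥  new=[-5,4]  stable
  step 2. node 1  ⊔preds=[-5,4]  new=[-5,4]  old=⊥  +wl: 
  step 3. node 2  ⊔preds=[-5,4]  new=[-5,4]  old=⊥  +wl: 0,1
  step 4. node 0  ⊔preds=[-5,4]  new=[-5,4]  stable
  step 5. node 1  ⊔preds=[-5,4]  new=[-5,4]  stable

Least fixpoint reached:
  node 0: [-5,4]
  node 1: [-5,4]
  node 2: [-5,4]

yes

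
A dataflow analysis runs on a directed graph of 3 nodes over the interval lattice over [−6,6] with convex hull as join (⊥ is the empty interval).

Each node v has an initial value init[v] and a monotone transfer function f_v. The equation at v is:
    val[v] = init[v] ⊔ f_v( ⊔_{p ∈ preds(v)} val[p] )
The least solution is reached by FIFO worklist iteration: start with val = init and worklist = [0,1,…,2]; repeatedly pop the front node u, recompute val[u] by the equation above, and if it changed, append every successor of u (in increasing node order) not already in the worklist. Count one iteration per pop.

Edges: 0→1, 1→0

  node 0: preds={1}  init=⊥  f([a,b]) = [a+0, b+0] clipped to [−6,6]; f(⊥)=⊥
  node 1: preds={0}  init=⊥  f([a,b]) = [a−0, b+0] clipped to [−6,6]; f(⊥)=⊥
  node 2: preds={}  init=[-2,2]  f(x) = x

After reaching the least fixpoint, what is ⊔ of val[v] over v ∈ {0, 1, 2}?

Trace (3 dequeues):
  [1] u=0 | in ⊥ | out ⊥ | ==
  [2] u=1 | in ⊥ | out ⊥ | ==
  [3] u=2 | in ⊥ | out [-2,2] | ==

Converged values:
  [0] ⊥
  [1] ⊥
  [2] [-2,2]

[-2,2]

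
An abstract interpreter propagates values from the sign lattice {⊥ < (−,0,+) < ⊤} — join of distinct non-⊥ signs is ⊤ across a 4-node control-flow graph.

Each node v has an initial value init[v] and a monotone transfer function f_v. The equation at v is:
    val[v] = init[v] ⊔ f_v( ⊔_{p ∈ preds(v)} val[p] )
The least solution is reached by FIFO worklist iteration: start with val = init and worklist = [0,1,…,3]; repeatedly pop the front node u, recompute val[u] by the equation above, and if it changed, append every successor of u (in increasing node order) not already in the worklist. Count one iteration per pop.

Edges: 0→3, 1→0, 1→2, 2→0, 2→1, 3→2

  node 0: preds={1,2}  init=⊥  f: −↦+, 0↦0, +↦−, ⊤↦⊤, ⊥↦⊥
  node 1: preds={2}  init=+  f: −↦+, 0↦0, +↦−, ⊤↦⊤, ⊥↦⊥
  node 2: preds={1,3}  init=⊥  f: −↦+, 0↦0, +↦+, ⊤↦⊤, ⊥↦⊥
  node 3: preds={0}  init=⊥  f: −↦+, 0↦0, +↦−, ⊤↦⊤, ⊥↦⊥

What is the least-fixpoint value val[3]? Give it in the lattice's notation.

⊤

Worklist (11 pops):
  #1 pop 0: in=+ → − (was ⊥); enqueue []
  #2 pop 1: in=⊥ → + (no change)
  #3 pop 2: in=+ → + (was ⊥); enqueue [0,1]
  #4 pop 3: in=− → + (was ⊥); enqueue [2]
  #5 pop 0: in=+ → − (no change)
  #6 pop 1: in=+ → ⊤ (was +); enqueue [0]
  #7 pop 2: in=⊤ → ⊤ (was +); enqueue [1]
  #8 pop 0: in=⊤ → ⊤ (was −); enqueue [3]
  #9 pop 1: in=⊤ → ⊤ (no change)
  #10 pop 3: in=⊤ → ⊤ (was +); enqueue [2]
  #11 pop 2: in=⊤ → ⊤ (no change)

Fixpoint:
  val[0] = ⊤
  val[1] = ⊤
  val[2] = ⊤
  val[3] = ⊤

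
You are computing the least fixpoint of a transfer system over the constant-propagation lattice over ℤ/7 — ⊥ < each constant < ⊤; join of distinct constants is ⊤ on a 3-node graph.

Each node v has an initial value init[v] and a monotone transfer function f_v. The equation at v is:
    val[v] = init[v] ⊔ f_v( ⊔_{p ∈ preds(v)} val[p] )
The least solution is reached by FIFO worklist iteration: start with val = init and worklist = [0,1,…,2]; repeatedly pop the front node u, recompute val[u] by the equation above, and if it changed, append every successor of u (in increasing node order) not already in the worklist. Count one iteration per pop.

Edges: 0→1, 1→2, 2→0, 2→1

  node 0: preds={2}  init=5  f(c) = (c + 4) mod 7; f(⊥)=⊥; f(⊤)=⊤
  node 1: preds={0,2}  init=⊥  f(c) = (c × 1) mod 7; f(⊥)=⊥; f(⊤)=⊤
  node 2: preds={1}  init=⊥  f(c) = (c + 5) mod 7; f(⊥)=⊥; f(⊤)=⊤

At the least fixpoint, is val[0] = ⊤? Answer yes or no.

yes

Trace (8 dequeues):
  [1] u=0 | in ⊥ | out 5 | ==
  [2] u=1 | in 5 | out 5 | prev ⊥ | push {}
  [3] u=2 | in 5 | out 3 | prev ⊥ | push {0,1}
  [4] u=0 | in 3 | out ⊤ | prev 5 | push {}
  [5] u=1 | in ⊤ | out ⊤ | prev 5 | push {2}
  [6] u=2 | in ⊤ | out ⊤ | prev 3 | push {0,1}
  [7] u=0 | in ⊤ | out ⊤ | ==
  [8] u=1 | in ⊤ | out ⊤ | ==

Converged values:
  [0] ⊤
  [1] ⊤
  [2] ⊤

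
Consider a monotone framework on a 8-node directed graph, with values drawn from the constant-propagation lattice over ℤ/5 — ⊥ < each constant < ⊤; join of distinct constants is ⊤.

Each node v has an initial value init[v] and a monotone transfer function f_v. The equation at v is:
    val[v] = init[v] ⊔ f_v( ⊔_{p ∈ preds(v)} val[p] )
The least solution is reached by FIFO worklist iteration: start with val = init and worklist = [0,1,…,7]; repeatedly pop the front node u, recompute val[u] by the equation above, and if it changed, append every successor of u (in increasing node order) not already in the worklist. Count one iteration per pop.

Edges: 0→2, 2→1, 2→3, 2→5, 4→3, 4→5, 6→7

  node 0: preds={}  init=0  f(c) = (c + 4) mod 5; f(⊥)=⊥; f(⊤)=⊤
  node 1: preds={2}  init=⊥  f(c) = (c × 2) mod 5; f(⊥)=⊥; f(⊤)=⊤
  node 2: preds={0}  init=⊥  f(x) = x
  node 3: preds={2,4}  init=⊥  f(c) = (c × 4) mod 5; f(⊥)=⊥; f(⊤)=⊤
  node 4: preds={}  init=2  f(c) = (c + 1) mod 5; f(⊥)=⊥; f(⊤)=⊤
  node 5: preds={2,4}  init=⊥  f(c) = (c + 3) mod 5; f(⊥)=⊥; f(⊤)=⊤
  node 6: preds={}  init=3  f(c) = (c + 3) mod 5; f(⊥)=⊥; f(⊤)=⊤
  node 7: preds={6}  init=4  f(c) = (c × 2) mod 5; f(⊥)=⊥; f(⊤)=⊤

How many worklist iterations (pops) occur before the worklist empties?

Worklist (9 pops):
  #1 pop 0: in=⊥ → 0 (no change)
  #2 pop 1: in=⊥ → ⊥ (no change)
  #3 pop 2: in=0 → 0 (was ⊥); enqueue [1]
  #4 pop 3: in=⊤ → ⊤ (was ⊥); enqueue []
  #5 pop 4: in=⊥ → 2 (no change)
  #6 pop 5: in=⊤ → ⊤ (was ⊥); enqueue []
  #7 pop 6: in=⊥ → 3 (no change)
  #8 pop 7: in=3 → ⊤ (was 4); enqueue []
  #9 pop 1: in=0 → 0 (was ⊥); enqueue []

Fixpoint:
  val[0] = 0
  val[1] = 0
  val[2] = 0
  val[3] = ⊤
  val[4] = 2
  val[5] = ⊤
  val[6] = 3
  val[7] = ⊤

9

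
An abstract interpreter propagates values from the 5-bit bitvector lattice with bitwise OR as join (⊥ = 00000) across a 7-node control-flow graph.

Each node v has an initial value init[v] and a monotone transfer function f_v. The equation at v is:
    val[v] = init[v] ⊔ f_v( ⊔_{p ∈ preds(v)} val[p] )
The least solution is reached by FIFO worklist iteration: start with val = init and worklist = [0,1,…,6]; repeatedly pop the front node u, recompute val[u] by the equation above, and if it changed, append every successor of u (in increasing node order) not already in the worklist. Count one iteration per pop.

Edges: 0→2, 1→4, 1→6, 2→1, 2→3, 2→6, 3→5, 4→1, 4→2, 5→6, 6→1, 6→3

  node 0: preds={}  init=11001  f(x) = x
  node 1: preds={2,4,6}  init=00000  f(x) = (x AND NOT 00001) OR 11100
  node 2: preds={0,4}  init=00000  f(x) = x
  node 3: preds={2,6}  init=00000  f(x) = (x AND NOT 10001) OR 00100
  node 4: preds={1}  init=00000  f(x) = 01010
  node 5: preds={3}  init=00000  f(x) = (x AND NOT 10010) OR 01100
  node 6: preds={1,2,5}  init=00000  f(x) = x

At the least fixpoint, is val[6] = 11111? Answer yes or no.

yes

Worklist (15 pops):
  #1 pop 0: in=00000 → 11001 (no change)
  #2 pop 1: in=00000 → 11100 (was 00000); enqueue []
  #3 pop 2: in=11001 → 11001 (was 00000); enqueue [1]
  #4 pop 3: in=11001 → 01100 (was 00000); enqueue []
  #5 pop 4: in=11100 → 01010 (was 00000); enqueue [2]
  #6 pop 5: in=01100 → 01100 (was 00000); enqueue []
  #7 pop 6: in=11101 → 11101 (was 00000); enqueue [3]
  #8 pop 1: in=11111 → 11110 (was 11100); enqueue [4,6]
  #9 pop 2: in=11011 → 11011 (was 11001); enqueue [1]
  #10 pop 3: in=11111 → 01110 (was 01100); enqueue [5]
  #11 pop 4: in=11110 → 01010 (no change)
  #12 pop 6: in=11111 → 11111 (was 11101); enqueue [3]
  #13 pop 1: in=11111 → 11110 (no change)
  #14 pop 5: in=01110 → 01100 (no change)
  #15 pop 3: in=11111 → 01110 (no change)

Fixpoint:
  val[0] = 11001
  val[1] = 11110
  val[2] = 11011
  val[3] = 01110
  val[4] = 01010
  val[5] = 01100
  val[6] = 11111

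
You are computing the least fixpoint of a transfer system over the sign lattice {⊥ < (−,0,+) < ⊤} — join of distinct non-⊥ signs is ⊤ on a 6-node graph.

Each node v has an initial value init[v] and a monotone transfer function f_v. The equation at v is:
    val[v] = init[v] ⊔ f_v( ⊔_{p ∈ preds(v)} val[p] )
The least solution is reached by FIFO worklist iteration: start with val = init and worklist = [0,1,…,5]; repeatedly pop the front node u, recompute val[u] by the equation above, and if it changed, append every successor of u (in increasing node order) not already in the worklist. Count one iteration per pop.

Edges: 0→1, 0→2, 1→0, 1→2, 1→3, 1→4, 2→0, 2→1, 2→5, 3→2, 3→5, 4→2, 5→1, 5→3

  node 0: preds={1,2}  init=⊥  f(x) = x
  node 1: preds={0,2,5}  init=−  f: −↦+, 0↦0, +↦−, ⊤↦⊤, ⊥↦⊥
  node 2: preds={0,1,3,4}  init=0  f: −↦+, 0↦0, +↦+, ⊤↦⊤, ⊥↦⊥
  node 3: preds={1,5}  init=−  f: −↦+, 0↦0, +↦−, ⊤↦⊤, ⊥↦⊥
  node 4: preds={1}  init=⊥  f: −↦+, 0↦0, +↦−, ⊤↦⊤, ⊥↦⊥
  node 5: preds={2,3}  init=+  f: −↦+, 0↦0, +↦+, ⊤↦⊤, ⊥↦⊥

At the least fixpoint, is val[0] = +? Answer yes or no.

Iteration log — 10 steps:
  step 1. node 0  ⊔preds=⊤  new=⊤  old=⊥  +wl: 
  step 2. node 1  ⊔preds=⊤  new=⊤  old=−  +wl: 0
  step 3. node 2  ⊔preds=⊤  new=⊤  old=0  +wl: 1
  step 4. node 3  ⊔preds=⊤  new=⊤  old=−  +wl: 2
  step 5. node 4  ⊔preds=⊤  new=⊤  old=⊥  +wl: 
  step 6. node 5  ⊔preds=⊤  new=⊤  old=+  +wl: 3
  step 7. node 0  ⊔preds=⊤  new=⊤  stable
  step 8. node 1  ⊔preds=⊤  new=⊤  stable
  step 9. node 2  ⊔preds=⊤  new=⊤  stable
  step 10. node 3  ⊔preds=⊤  new=⊤  stable

Least fixpoint reached:
  node 0: ⊤
  node 1: ⊤
  node 2: ⊤
  node 3: ⊤
  node 4: ⊤
  node 5: ⊤

no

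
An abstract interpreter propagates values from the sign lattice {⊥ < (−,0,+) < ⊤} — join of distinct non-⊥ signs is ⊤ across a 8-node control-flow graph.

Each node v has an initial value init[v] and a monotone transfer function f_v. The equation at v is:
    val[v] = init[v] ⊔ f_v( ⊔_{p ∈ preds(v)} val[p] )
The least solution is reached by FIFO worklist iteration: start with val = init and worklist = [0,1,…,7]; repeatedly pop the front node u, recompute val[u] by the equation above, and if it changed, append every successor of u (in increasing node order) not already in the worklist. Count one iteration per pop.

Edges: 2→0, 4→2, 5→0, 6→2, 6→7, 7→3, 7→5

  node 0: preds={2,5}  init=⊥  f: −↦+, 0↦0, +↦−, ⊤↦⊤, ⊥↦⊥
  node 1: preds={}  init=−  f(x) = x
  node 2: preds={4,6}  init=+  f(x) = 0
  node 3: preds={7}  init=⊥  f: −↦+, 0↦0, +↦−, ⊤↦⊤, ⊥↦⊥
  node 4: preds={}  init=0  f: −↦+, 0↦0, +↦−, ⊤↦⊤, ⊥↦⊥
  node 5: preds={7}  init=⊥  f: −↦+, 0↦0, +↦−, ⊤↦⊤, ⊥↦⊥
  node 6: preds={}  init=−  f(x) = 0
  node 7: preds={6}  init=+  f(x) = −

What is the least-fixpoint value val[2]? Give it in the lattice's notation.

Worklist (13 pops):
  #1 pop 0: in=+ → − (was ⊥); enqueue []
  #2 pop 1: in=⊥ → − (no change)
  #3 pop 2: in=⊤ → ⊤ (was +); enqueue [0]
  #4 pop 3: in=+ → − (was ⊥); enqueue []
  #5 pop 4: in=⊥ → 0 (no change)
  #6 pop 5: in=+ → − (was ⊥); enqueue []
  #7 pop 6: in=⊥ → ⊤ (was −); enqueue [2]
  #8 pop 7: in=⊤ → ⊤ (was +); enqueue [3,5]
  #9 pop 0: in=⊤ → ⊤ (was −); enqueue []
  #10 pop 2: in=⊤ → ⊤ (no change)
  #11 pop 3: in=⊤ → ⊤ (was −); enqueue []
  #12 pop 5: in=⊤ → ⊤ (was −); enqueue [0]
  #13 pop 0: in=⊤ → ⊤ (no change)

Fixpoint:
  val[0] = ⊤
  val[1] = −
  val[2] = ⊤
  val[3] = ⊤
  val[4] = 0
  val[5] = ⊤
  val[6] = ⊤
  val[7] = ⊤

⊤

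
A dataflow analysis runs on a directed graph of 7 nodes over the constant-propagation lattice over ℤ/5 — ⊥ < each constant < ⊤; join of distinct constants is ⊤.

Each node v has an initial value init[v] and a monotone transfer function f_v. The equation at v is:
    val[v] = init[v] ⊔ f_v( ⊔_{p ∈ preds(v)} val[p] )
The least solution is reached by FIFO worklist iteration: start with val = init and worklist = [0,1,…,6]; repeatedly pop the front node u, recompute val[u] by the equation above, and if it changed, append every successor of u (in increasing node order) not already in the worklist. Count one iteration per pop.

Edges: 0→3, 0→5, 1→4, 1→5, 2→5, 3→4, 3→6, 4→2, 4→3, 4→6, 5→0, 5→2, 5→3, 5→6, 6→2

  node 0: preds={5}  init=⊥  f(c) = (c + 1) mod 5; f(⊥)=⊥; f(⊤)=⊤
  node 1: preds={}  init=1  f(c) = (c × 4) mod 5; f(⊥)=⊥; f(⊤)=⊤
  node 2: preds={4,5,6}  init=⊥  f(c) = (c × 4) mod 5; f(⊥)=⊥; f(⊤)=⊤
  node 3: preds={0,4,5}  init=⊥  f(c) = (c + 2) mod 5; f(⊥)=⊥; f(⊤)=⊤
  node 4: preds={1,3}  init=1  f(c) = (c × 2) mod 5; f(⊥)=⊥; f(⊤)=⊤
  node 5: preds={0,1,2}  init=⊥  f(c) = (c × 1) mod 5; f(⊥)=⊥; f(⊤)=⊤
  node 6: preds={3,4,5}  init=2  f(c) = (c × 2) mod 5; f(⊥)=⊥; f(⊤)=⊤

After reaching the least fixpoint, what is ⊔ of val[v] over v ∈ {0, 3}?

⊤

Worklist (14 pops):
  #1 pop 0: in=⊥ → ⊥ (no change)
  #2 pop 1: in=⊥ → 1 (no change)
  #3 pop 2: in=⊤ → ⊤ (was ⊥); enqueue []
  #4 pop 3: in=1 → 3 (was ⊥); enqueue []
  #5 pop 4: in=⊤ → ⊤ (was 1); enqueue [2,3]
  #6 pop 5: in=⊤ → ⊤ (was ⊥); enqueue [0]
  #7 pop 6: in=⊤ → ⊤ (was 2); enqueue []
  #8 pop 2: in=⊤ → ⊤ (no change)
  #9 pop 3: in=⊤ → ⊤ (was 3); enqueue [4,6]
  #10 pop 0: in=⊤ → ⊤ (was ⊥); enqueue [3,5]
  #11 pop 4: in=⊤ → ⊤ (no change)
  #12 pop 6: in=⊤ → ⊤ (no change)
  #13 pop 3: in=⊤ → ⊤ (no change)
  #14 pop 5: in=⊤ → ⊤ (no change)

Fixpoint:
  val[0] = ⊤
  val[1] = 1
  val[2] = ⊤
  val[3] = ⊤
  val[4] = ⊤
  val[5] = ⊤
  val[6] = ⊤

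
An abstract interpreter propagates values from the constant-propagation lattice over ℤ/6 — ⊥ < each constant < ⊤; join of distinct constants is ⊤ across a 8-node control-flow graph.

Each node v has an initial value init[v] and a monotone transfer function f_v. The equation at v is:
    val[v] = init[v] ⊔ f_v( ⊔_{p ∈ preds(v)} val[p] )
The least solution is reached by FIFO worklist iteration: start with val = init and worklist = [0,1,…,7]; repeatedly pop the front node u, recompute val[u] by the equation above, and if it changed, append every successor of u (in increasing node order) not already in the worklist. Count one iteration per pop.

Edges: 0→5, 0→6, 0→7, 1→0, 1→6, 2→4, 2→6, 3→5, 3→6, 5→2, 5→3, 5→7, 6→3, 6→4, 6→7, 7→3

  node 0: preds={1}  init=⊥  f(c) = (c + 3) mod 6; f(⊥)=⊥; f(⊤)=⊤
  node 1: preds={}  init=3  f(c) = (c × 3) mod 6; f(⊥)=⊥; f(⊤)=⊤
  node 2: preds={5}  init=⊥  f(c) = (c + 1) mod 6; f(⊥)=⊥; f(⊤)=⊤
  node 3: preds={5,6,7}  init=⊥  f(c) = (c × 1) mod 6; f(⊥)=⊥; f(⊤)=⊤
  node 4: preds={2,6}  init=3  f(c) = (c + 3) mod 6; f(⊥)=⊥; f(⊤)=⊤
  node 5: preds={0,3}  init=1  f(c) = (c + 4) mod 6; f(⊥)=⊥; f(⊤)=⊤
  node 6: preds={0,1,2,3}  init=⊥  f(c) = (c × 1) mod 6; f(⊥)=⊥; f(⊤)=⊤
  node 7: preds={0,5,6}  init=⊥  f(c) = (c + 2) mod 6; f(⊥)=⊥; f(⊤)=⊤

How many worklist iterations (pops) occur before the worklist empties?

Iteration log — 13 steps:
  step 1. node 0  ⊔preds=3  new=0  old=⊥  +wl: 
  step 2. node 1  ⊔preds=⊥  new=3  stable
  step 3. node 2  ⊔preds=1  new=2  old=⊥  +wl: 
  step 4. node 3  ⊔preds=1  new=1  old=⊥  +wl: 
  step 5. node 4  ⊔preds=2  new=⊤  old=3  +wl: 
  step 6. node 5  ⊔preds=⊤  new=⊤  old=1  +wl: 2,3
  step 7. node 6  ⊔preds=⊤  new=⊤  old=⊥  +wl: 4
  step 8. node 7  ⊔preds=⊤  new=⊤  old=⊥  +wl: 
  step 9. node 2  ⊔preds=⊤  new=⊤  old=2  +wl: 6
  step 10. node 3  ⊔preds=⊤  new=⊤  old=1  +wl: 5
  step 11. node 4  ⊔preds=⊤  new=⊤  stable
  step 12. node 6  ⊔preds=⊤  new=⊤  stable
  step 13. node 5  ⊔preds=⊤  new=⊤  stable

Least fixpoint reached:
  node 0: 0
  node 1: 3
  node 2: ⊤
  node 3: ⊤
  node 4: ⊤
  node 5: ⊤
  node 6: ⊤
  node 7: ⊤

13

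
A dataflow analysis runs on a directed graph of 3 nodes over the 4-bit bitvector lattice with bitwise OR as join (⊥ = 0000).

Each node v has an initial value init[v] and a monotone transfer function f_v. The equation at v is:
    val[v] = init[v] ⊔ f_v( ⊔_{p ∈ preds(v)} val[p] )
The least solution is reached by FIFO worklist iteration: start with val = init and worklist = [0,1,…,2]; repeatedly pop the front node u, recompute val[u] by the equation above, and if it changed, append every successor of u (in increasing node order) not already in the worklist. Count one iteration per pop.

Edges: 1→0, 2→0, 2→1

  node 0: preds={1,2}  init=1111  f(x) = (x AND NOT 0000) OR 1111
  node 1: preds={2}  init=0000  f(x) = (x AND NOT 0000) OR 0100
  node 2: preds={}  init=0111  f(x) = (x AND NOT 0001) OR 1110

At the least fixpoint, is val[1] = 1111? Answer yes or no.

yes

Trace (6 dequeues):
  [1] u=0 | in 0111 | out 1111 | ==
  [2] u=1 | in 0111 | out 0111 | prev 0000 | push {0}
  [3] u=2 | in 0000 | out 1111 | prev 0111 | push {1}
  [4] u=0 | in 1111 | out 1111 | ==
  [5] u=1 | in 1111 | out 1111 | prev 0111 | push {0}
  [6] u=0 | in 1111 | out 1111 | ==

Converged values:
  [0] 1111
  [1] 1111
  [2] 1111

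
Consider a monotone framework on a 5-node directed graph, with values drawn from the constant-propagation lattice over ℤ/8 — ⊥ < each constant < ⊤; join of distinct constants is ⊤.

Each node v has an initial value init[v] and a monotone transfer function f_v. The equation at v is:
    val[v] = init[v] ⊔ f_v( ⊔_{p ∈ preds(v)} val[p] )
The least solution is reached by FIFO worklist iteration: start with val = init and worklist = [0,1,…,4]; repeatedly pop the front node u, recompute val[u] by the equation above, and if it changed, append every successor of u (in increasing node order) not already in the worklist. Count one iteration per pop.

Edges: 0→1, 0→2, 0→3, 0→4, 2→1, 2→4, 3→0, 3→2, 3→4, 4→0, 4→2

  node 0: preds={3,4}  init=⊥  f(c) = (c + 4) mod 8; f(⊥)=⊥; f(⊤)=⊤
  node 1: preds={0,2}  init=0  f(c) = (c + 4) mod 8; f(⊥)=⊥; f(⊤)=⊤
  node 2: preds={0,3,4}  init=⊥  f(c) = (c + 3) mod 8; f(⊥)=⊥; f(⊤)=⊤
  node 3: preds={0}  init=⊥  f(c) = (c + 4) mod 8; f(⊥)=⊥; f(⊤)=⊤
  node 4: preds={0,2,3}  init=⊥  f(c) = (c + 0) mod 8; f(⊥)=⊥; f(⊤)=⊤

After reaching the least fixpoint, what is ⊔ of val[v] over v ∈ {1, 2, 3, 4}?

Iteration log — 5 steps:
  step 1. node 0  ⊔preds=⊥  new=⊥  stable
  step 2. node 1  ⊔preds=⊥  new=0  stable
  step 3. node 2  ⊔preds=⊥  new=⊥  stable
  step 4. node 3  ⊔preds=⊥  new=⊥  stable
  step 5. node 4  ⊔preds=⊥  new=⊥  stable

Least fixpoint reached:
  node 0: ⊥
  node 1: 0
  node 2: ⊥
  node 3: ⊥
  node 4: ⊥

0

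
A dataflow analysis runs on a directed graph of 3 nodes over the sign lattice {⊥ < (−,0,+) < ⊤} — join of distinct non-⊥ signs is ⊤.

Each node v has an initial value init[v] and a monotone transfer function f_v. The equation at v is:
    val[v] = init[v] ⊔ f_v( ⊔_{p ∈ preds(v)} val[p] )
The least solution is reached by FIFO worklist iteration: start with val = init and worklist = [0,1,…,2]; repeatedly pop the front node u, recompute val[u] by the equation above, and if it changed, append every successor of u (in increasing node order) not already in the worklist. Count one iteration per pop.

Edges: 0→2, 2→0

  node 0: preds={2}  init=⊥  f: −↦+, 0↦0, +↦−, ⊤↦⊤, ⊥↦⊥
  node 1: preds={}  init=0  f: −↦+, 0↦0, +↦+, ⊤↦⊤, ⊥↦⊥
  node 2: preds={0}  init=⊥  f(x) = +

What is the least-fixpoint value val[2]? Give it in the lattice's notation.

+

Iteration log — 5 steps:
  step 1. node 0  ⊔preds=⊥  new=⊥  stable
  step 2. node 1  ⊔preds=⊥  new=0  stable
  step 3. node 2  ⊔preds=⊥  new=+  old=⊥  +wl: 0
  step 4. node 0  ⊔preds=+  new=−  old=⊥  +wl: 2
  step 5. node 2  ⊔preds=−  new=+  stable

Least fixpoint reached:
  node 0: −
  node 1: 0
  node 2: +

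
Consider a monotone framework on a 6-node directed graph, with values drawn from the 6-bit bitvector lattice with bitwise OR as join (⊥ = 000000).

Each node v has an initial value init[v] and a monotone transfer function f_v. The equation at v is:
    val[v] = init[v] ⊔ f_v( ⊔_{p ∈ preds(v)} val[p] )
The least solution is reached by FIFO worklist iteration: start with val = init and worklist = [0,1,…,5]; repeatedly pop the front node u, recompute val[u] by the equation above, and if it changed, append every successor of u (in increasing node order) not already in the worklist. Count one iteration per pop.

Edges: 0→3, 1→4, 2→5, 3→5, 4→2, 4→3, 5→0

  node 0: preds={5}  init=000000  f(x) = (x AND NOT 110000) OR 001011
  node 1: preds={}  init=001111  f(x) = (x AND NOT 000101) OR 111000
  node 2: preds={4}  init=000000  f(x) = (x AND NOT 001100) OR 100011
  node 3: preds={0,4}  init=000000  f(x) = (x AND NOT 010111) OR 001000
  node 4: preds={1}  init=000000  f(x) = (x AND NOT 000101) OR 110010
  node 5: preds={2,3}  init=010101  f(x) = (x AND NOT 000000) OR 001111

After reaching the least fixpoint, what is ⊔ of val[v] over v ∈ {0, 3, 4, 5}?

Worklist (10 pops):
  #1 pop 0: in=010101 → 001111 (was 000000); enqueue []
  #2 pop 1: in=000000 → 111111 (was 001111); enqueue []
  #3 pop 2: in=000000 → 100011 (was 000000); enqueue []
  #4 pop 3: in=001111 → 001000 (was 000000); enqueue []
  #5 pop 4: in=111111 → 111010 (was 000000); enqueue [2,3]
  #6 pop 5: in=101011 → 111111 (was 010101); enqueue [0]
  #7 pop 2: in=111010 → 110011 (was 100011); enqueue [5]
  #8 pop 3: in=111111 → 101000 (was 001000); enqueue []
  #9 pop 0: in=111111 → 001111 (no change)
  #10 pop 5: in=111011 → 111111 (no change)

Fixpoint:
  val[0] = 001111
  val[1] = 111111
  val[2] = 110011
  val[3] = 101000
  val[4] = 111010
  val[5] = 111111

111111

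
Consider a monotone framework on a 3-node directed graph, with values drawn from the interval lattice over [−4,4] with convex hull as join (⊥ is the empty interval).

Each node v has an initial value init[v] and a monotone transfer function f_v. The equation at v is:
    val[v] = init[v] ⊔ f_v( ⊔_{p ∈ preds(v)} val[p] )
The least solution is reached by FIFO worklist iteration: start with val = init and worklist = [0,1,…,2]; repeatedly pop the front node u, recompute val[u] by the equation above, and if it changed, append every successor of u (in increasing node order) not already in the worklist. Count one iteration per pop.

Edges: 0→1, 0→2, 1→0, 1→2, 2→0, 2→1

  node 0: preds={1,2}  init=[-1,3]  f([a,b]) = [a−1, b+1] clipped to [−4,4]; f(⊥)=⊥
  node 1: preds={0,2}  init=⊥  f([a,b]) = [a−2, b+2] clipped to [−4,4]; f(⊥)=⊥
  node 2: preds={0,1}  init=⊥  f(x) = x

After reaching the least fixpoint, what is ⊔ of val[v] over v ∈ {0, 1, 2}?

Trace (8 dequeues):
  [1] u=0 | in ⊥ | out [-1,3] | ==
  [2] u=1 | in [-1,3] | out [-3,4] | prev ⊥ | push {0}
  [3] u=2 | in [-3,4] | out [-3,4] | prev ⊥ | push {1}
  [4] u=0 | in [-3,4] | out [-4,4] | prev [-1,3] | push {2}
  [5] u=1 | in [-4,4] | out [-4,4] | prev [-3,4] | push {0}
  [6] u=2 | in [-4,4] | out [-4,4] | prev [-3,4] | push {1}
  [7] u=0 | in [-4,4] | out [-4,4] | ==
  [8] u=1 | in [-4,4] | out [-4,4] | ==

Converged values:
  [0] [-4,4]
  [1] [-4,4]
  [2] [-4,4]

[-4,4]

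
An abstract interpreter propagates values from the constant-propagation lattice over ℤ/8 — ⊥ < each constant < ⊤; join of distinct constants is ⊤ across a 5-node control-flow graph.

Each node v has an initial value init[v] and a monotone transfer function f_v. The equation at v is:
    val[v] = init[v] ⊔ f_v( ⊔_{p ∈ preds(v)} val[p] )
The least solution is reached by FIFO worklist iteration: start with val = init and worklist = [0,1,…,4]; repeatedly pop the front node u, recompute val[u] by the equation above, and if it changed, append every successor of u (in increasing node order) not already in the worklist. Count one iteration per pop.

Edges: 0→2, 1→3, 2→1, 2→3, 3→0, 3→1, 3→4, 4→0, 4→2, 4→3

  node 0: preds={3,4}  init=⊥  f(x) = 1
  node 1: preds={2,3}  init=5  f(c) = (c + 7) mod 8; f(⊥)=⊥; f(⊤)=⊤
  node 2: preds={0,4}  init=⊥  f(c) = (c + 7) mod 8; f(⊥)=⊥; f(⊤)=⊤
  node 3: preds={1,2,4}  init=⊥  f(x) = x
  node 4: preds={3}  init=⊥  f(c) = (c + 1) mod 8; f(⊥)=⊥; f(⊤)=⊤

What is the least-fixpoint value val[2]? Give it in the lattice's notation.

Iteration log — 10 steps:
  step 1. node 0  ⊔preds=⊥  new=1  old=⊥  +wl: 
  step 2. node 1  ⊔preds=⊥  new=5  stable
  step 3. node 2  ⊔preds=1  new=0  old=⊥  +wl: 1
  step 4. node 3  ⊔preds=⊤  new=⊤  old=⊥  +wl: 0
  step 5. node 4  ⊔preds=⊤  new=⊤  old=⊥  +wl: 2,3
  step 6. node 1  ⊔preds=⊤  new=⊤  old=5  +wl: 
  step 7. node 0  ⊔preds=⊤  new=1  stable
  step 8. node 2  ⊔preds=⊤  new=⊤  old=0  +wl: 1
  step 9. node 3  ⊔preds=⊤  new=⊤  stable
  step 10. node 1  ⊔preds=⊤  new=⊤  stable

Least fixpoint reached:
  node 0: 1
  node 1: ⊤
  node 2: ⊤
  node 3: ⊤
  node 4: ⊤

⊤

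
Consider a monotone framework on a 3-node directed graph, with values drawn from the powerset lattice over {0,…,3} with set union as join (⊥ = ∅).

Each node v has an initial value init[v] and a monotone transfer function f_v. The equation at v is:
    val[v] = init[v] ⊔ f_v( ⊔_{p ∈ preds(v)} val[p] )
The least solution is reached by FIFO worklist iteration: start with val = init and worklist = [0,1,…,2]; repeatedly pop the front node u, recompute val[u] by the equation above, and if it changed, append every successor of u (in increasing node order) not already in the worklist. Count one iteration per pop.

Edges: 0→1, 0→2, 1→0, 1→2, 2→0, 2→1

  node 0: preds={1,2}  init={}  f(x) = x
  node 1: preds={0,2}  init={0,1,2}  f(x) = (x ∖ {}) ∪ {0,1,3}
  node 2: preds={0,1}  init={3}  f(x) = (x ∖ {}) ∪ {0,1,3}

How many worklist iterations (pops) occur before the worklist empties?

5

Iteration log — 5 steps:
  step 1. node 0  ⊔preds={0,1,2,3}  new={0,1,2,3}  old={}  +wl: 
  step 2. node 1  ⊔preds={0,1,2,3}  new={0,1,2,3}  old={0,1,2}  +wl: 0
  step 3. node 2  ⊔preds={0,1,2,3}  new={0,1,2,3}  old={3}  +wl: 1
  step 4. node 0  ⊔preds={0,1,2,3}  new={0,1,2,3}  stable
  step 5. node 1  ⊔preds={0,1,2,3}  new={0,1,2,3}  stable

Least fixpoint reached:
  node 0: {0,1,2,3}
  node 1: {0,1,2,3}
  node 2: {0,1,2,3}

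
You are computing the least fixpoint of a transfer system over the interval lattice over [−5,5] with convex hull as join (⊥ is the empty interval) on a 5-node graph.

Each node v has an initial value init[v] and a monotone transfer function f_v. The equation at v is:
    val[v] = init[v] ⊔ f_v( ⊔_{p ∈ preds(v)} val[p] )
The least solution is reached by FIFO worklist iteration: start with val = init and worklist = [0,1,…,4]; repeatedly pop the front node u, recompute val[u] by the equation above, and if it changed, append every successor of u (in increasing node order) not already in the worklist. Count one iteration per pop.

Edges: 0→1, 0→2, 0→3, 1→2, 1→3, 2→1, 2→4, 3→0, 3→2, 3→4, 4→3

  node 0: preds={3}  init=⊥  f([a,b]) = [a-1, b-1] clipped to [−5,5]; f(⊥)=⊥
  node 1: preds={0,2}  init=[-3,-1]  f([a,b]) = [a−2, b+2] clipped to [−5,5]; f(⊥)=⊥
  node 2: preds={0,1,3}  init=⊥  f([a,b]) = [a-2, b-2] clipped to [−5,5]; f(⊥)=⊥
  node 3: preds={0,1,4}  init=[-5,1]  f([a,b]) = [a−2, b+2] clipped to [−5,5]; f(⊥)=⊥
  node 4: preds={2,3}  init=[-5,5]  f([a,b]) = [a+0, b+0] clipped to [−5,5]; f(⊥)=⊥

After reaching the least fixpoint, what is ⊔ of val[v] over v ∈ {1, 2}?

[-5,5]

Trace (12 dequeues):
  [1] u=0 | in [-5,1] | out [-5,0] | prev ⊥ | push {}
  [2] u=1 | in [-5,0] | out [-5,2] | prev [-3,-1] | push {}
  [3] u=2 | in [-5,2] | out [-5,0] | prev ⊥ | push {1}
  [4] u=3 | in [-5,5] | out [-5,5] | prev [-5,1] | push {0,2}
  [5] u=4 | in [-5,5] | out [-5,5] | ==
  [6] u=1 | in [-5,0] | out [-5,2] | ==
  [7] u=0 | in [-5,5] | out [-5,4] | prev [-5,0] | push {1,3}
  [8] u=2 | in [-5,5] | out [-5,3] | prev [-5,0] | push {4}
  [9] u=1 | in [-5,4] | out [-5,5] | prev [-5,2] | push {2}
  [10] u=3 | in [-5,5] | out [-5,5] | ==
  [11] u=4 | in [-5,5] | out [-5,5] | ==
  [12] u=2 | in [-5,5] | out [-5,3] | ==

Converged values:
  [0] [-5,4]
  [1] [-5,5]
  [2] [-5,3]
  [3] [-5,5]
  [4] [-5,5]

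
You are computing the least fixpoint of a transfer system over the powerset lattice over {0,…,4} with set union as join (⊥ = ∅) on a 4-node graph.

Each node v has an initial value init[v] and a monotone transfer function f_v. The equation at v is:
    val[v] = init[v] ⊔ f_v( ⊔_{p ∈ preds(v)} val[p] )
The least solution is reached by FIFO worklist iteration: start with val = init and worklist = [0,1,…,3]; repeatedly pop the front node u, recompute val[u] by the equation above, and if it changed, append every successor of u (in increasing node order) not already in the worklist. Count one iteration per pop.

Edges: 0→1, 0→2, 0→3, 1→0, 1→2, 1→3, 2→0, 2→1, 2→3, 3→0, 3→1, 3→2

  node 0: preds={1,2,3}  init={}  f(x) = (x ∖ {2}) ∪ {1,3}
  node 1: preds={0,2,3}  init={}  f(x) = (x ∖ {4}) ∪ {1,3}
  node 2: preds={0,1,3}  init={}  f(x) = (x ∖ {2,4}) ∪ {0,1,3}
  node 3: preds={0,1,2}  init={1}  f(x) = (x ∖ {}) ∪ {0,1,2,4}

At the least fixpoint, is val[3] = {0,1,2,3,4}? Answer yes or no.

Worklist (9 pops):
  #1 pop 0: in={1} → {1,3} (was {}); enqueue []
  #2 pop 1: in={1,3} → {1,3} (was {}); enqueue [0]
  #3 pop 2: in={1,3} → {0,1,3} (was {}); enqueue [1]
  #4 pop 3: in={0,1,3} → {0,1,2,3,4} (was {1}); enqueue [2]
  #5 pop 0: in={0,1,2,3,4} → {0,1,3,4} (was {1,3}); enqueue [3]
  #6 pop 1: in={0,1,2,3,4} → {0,1,2,3} (was {1,3}); enqueue [0]
  #7 pop 2: in={0,1,2,3,4} → {0,1,3} (no change)
  #8 pop 3: in={0,1,2,3,4} → {0,1,2,3,4} (no change)
  #9 pop 0: in={0,1,2,3,4} → {0,1,3,4} (no change)

Fixpoint:
  val[0] = {0,1,3,4}
  val[1] = {0,1,2,3}
  val[2] = {0,1,3}
  val[3] = {0,1,2,3,4}

yes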